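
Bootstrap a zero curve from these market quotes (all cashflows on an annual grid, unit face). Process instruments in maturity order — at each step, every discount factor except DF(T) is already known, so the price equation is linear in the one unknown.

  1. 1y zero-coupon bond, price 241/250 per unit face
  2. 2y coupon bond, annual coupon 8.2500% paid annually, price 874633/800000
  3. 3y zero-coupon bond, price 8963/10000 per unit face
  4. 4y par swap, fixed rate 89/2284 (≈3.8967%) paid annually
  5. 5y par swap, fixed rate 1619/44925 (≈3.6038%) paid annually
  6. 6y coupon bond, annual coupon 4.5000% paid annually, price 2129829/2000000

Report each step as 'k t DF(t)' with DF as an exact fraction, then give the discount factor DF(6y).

step 1 [1y] zero: DF = P = 241/250 ≈ 0.964000
step 2 [2y] bond c/1=33/400: DF=(874633/800000 − 33/400·(0.964000))/(1+33/400) = 1873/2000 ≈ 0.936500
step 3 [3y] zero: DF = P = 8963/10000 ≈ 0.896300
step 4 [4y] swap r/1=89/2284: DF=(1 − 89/2284·(0.964000+0.936500+0.896300))/(1+89/2284) = 536/625 ≈ 0.857600
step 5 [5y] swap r/1=1619/44925: DF=(1 − 1619/44925·(0.964000+0.936500+0.896300+0.857600))/(1+1619/44925) = 8381/10000 ≈ 0.838100
step 6 [6y] bond c/1=9/200: DF=(2129829/2000000 − 9/200·(0.964000+0.936500+0.896300+0.857600+0.838100))/(1+9/200) = 516/625 ≈ 0.825600

1 1 241/250
2 2 1873/2000
3 3 8963/10000
4 4 536/625
5 5 8381/10000
6 6 516/625
DF(6y) = 516/625 ≈ 0.825600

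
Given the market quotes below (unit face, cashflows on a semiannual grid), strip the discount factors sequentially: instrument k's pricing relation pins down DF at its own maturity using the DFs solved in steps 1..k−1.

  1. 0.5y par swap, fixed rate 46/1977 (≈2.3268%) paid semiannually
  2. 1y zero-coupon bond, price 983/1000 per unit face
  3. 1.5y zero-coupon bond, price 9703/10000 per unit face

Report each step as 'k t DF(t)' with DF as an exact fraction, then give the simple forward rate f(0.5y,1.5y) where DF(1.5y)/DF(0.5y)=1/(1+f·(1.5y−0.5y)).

step 1 [0.5y] swap r/2=23/1977: DF=(1 − 23/1977·(0))/(1+23/1977) = 1977/2000 ≈ 0.988500
step 2 [1y] zero: DF = P = 983/1000 ≈ 0.983000
step 3 [1.5y] zero: DF = P = 9703/10000 ≈ 0.970300

1 1/2 1977/2000
2 1 983/1000
3 3/2 9703/10000
f(0.5y,1.5y) = ((1977/2000)/(9703/10000) − 1)/(1) = 182/9703 ≈ 1.8757%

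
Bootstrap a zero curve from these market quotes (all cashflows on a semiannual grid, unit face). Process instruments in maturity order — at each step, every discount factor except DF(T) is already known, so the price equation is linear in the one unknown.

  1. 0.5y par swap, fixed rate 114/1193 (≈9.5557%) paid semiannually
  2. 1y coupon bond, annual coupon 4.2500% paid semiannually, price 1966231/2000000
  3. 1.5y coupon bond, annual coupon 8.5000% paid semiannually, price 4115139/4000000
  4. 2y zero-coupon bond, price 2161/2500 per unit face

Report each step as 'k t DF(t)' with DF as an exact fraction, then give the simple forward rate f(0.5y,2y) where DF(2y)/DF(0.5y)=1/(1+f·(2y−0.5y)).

step 1 [0.5y] swap r/2=57/1193: DF=(1 − 57/1193·(0))/(1+57/1193) = 1193/1250 ≈ 0.954400
step 2 [1y] bond c/2=17/800: DF=(1966231/2000000 − 17/800·(0.954400))/(1+17/800) = 2357/2500 ≈ 0.942800
step 3 [1.5y] bond c/2=17/400: DF=(4115139/4000000 − 17/400·(0.954400+0.942800))/(1+17/400) = 1819/2000 ≈ 0.909500
step 4 [2y] zero: DF = P = 2161/2500 ≈ 0.864400

1 1/2 1193/1250
2 1 2357/2500
3 3/2 1819/2000
4 2 2161/2500
f(0.5y,2y) = ((1193/1250)/(2161/2500) − 1)/(3/2) = 150/2161 ≈ 6.9412%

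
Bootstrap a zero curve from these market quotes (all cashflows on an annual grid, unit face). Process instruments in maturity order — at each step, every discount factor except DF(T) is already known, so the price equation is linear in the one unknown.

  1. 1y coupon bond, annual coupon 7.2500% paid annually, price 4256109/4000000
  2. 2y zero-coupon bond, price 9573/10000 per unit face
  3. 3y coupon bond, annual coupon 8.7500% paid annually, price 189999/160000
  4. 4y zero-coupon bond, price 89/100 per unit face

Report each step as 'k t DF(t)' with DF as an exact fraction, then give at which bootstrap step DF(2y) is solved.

step 1 [1y] bond c/1=29/400: DF=(4256109/4000000 − 29/400·(0))/(1+29/400) = 9921/10000 ≈ 0.992100
step 2 [2y] zero: DF = P = 9573/10000 ≈ 0.957300
step 3 [3y] bond c/1=7/80: DF=(189999/160000 − 7/80·(0.992100+0.957300))/(1+7/80) = 9351/10000 ≈ 0.935100
step 4 [4y] zero: DF = P = 89/100 ≈ 0.890000

1 1 9921/10000
2 2 9573/10000
3 3 9351/10000
4 4 89/100
DF(2y) is solved at step 2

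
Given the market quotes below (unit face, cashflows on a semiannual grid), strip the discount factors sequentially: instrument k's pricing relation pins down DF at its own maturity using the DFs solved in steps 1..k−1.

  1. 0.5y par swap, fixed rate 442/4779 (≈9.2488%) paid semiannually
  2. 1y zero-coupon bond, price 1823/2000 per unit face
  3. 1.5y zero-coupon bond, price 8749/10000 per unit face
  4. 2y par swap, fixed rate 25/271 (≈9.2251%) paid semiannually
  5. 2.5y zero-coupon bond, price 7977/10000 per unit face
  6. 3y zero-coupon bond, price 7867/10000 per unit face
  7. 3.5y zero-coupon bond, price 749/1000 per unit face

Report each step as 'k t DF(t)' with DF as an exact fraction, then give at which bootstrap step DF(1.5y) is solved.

step 1 [0.5y] swap r/2=221/4779: DF=(1 − 221/4779·(0))/(1+221/4779) = 4779/5000 ≈ 0.955800
step 2 [1y] zero: DF = P = 1823/2000 ≈ 0.911500
step 3 [1.5y] zero: DF = P = 8749/10000 ≈ 0.874900
step 4 [2y] swap r/2=25/542: DF=(1 − 25/542·(0.955800+0.911500+0.874900))/(1+25/542) = 167/200 ≈ 0.835000
step 5 [2.5y] zero: DF = P = 7977/10000 ≈ 0.797700
step 6 [3y] zero: DF = P = 7867/10000 ≈ 0.786700
step 7 [3.5y] zero: DF = P = 749/1000 ≈ 0.749000

1 1/2 4779/5000
2 1 1823/2000
3 3/2 8749/10000
4 2 167/200
5 5/2 7977/10000
6 3 7867/10000
7 7/2 749/1000
DF(1.5y) is solved at step 3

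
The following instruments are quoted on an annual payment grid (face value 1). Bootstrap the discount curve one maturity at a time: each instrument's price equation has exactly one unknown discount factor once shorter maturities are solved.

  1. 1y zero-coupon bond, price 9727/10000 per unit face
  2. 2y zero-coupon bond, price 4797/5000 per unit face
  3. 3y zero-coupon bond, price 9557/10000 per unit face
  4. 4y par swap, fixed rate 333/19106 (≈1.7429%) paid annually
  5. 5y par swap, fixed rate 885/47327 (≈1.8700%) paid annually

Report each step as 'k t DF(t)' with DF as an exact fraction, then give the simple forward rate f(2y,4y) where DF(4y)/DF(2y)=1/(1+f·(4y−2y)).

step 1 [1y] zero: DF = P = 9727/10000 ≈ 0.972700
step 2 [2y] zero: DF = P = 4797/5000 ≈ 0.959400
step 3 [3y] zero: DF = P = 9557/10000 ≈ 0.955700
step 4 [4y] swap r/1=333/19106: DF=(1 − 333/19106·(0.972700+0.959400+0.955700))/(1+333/19106) = 4667/5000 ≈ 0.933400
step 5 [5y] swap r/1=885/47327: DF=(1 − 885/47327·(0.972700+0.959400+0.955700+0.933400))/(1+885/47327) = 1823/2000 ≈ 0.911500

1 1 9727/10000
2 2 4797/5000
3 3 9557/10000
4 4 4667/5000
5 5 1823/2000
f(2y,4y) = ((4797/5000)/(4667/5000) − 1)/(2) = 5/359 ≈ 1.3928%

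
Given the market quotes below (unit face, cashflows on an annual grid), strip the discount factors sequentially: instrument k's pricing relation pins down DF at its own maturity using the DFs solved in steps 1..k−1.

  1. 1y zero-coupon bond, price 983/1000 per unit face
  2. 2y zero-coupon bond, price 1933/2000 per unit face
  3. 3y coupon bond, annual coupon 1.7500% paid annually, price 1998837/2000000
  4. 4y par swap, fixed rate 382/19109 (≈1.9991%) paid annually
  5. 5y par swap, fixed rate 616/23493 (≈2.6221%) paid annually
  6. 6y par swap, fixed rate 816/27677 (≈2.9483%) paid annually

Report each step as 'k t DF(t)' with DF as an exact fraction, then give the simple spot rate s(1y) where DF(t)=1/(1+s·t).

1 1 983/1000
2 2 1933/2000
3 3 9487/10000
4 4 2309/2500
5 5 548/625
6 6 523/625
s(1y) = (1/(983/1000) − 1)/(1) = 17/983 ≈ 1.7294%

step 1 [1y] zero: DF = P = 983/1000 ≈ 0.983000
step 2 [2y] zero: DF = P = 1933/2000 ≈ 0.966500
step 3 [3y] bond c/1=7/400: DF=(1998837/2000000 − 7/400·(0.983000+0.966500))/(1+7/400) = 9487/10000 ≈ 0.948700
step 4 [4y] swap r/1=382/19109: DF=(1 − 382/19109·(0.983000+0.966500+0.948700))/(1+382/19109) = 2309/2500 ≈ 0.923600
step 5 [5y] swap r/1=616/23493: DF=(1 − 616/23493·(0.983000+0.966500+0.948700+0.923600))/(1+616/23493) = 548/625 ≈ 0.876800
step 6 [6y] swap r/1=816/27677: DF=(1 − 816/27677·(0.983000+0.966500+0.948700+0.923600+0.876800))/(1+816/27677) = 523/625 ≈ 0.836800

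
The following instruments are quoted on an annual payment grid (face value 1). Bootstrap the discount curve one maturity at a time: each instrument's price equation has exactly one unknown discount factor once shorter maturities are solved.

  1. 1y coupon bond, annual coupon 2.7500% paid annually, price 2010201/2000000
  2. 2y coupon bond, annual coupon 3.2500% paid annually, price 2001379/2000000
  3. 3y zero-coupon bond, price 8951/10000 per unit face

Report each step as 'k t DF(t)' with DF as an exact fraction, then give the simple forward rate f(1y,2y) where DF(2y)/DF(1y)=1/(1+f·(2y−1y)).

1 1 4891/5000
2 2 1173/1250
3 3 8951/10000
f(1y,2y) = ((4891/5000)/(1173/1250) − 1)/(1) = 199/4692 ≈ 4.2413%

step 1 [1y] bond c/1=11/400: DF=(2010201/2000000 − 11/400·(0))/(1+11/400) = 4891/5000 ≈ 0.978200
step 2 [2y] bond c/1=13/400: DF=(2001379/2000000 − 13/400·(0.978200))/(1+13/400) = 1173/1250 ≈ 0.938400
step 3 [3y] zero: DF = P = 8951/10000 ≈ 0.895100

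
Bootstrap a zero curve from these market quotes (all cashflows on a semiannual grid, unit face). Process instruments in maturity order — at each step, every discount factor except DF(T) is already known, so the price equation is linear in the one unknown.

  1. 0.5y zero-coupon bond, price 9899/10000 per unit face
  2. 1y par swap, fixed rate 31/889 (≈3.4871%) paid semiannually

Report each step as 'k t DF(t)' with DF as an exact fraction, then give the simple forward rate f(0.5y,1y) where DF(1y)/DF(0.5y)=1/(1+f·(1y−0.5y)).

1 1/2 9899/10000
2 1 9659/10000
f(0.5y,1y) = ((9899/10000)/(9659/10000) − 1)/(1/2) = 480/9659 ≈ 4.9695%

step 1 [0.5y] zero: DF = P = 9899/10000 ≈ 0.989900
step 2 [1y] swap r/2=31/1778: DF=(1 − 31/1778·(0.989900))/(1+31/1778) = 9659/10000 ≈ 0.965900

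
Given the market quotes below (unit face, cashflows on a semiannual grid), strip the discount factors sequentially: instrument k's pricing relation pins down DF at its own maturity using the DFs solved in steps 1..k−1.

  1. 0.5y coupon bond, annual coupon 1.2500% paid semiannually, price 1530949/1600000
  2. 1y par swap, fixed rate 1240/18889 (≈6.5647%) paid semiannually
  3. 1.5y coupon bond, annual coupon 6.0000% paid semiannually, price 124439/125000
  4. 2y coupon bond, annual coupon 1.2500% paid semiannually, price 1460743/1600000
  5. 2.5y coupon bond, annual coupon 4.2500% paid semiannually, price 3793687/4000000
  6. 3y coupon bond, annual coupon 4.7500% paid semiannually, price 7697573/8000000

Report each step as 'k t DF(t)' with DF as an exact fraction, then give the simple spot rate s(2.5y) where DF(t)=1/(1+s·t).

1 1/2 9509/10000
2 1 469/500
3 3/2 1823/2000
4 2 8899/10000
5 5/2 8519/10000
6 3 1669/2000
s(2.5y) = (1/(8519/10000) − 1)/(5/2) = 2962/42595 ≈ 6.9539%

step 1 [0.5y] bond c/2=1/160: DF=(1530949/1600000 − 1/160·(0))/(1+1/160) = 9509/10000 ≈ 0.950900
step 2 [1y] swap r/2=620/18889: DF=(1 − 620/18889·(0.950900))/(1+620/18889) = 469/500 ≈ 0.938000
step 3 [1.5y] bond c/2=3/100: DF=(124439/125000 − 3/100·(0.950900+0.938000))/(1+3/100) = 1823/2000 ≈ 0.911500
step 4 [2y] bond c/2=1/160: DF=(1460743/1600000 − 1/160·(0.950900+0.938000+0.911500))/(1+1/160) = 8899/10000 ≈ 0.889900
step 5 [2.5y] bond c/2=17/800: DF=(3793687/4000000 − 17/800·(0.950900+0.938000+0.911500+0.889900))/(1+17/800) = 8519/10000 ≈ 0.851900
step 6 [3y] bond c/2=19/800: DF=(7697573/8000000 − 19/800·(0.950900+0.938000+0.911500+0.889900+0.851900))/(1+19/800) = 1669/2000 ≈ 0.834500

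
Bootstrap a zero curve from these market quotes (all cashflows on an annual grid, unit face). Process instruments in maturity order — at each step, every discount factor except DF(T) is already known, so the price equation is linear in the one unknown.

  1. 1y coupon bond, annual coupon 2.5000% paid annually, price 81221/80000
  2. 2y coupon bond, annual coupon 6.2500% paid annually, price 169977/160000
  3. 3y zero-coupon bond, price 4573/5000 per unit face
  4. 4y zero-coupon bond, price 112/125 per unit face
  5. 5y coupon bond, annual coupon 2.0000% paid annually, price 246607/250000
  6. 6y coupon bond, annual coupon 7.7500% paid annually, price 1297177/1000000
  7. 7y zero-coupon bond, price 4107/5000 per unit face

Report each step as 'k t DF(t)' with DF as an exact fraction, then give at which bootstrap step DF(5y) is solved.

1 1 1981/2000
2 2 1177/1250
3 3 4573/5000
4 4 112/125
5 5 8937/10000
6 6 544/625
7 7 4107/5000
DF(5y) is solved at step 5

step 1 [1y] bond c/1=1/40: DF=(81221/80000 − 1/40·(0))/(1+1/40) = 1981/2000 ≈ 0.990500
step 2 [2y] bond c/1=1/16: DF=(169977/160000 − 1/16·(0.990500))/(1+1/16) = 1177/1250 ≈ 0.941600
step 3 [3y] zero: DF = P = 4573/5000 ≈ 0.914600
step 4 [4y] zero: DF = P = 112/125 ≈ 0.896000
step 5 [5y] bond c/1=1/50: DF=(246607/250000 − 1/50·(0.990500+0.941600+0.914600+0.896000))/(1+1/50) = 8937/10000 ≈ 0.893700
step 6 [6y] bond c/1=31/400: DF=(1297177/1000000 − 31/400·(0.990500+0.941600+0.914600+0.896000+0.893700))/(1+31/400) = 544/625 ≈ 0.870400
step 7 [7y] zero: DF = P = 4107/5000 ≈ 0.821400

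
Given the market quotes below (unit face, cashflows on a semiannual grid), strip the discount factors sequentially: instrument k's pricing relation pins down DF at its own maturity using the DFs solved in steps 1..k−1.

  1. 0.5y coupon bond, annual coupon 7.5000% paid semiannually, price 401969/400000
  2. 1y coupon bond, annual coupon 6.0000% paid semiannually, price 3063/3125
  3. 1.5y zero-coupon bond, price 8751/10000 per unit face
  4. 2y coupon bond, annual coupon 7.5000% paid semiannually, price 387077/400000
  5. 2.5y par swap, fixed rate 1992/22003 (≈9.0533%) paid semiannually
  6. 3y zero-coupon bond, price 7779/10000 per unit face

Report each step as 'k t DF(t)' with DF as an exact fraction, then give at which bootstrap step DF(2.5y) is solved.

step 1 [0.5y] bond c/2=3/80: DF=(401969/400000 − 3/80·(0))/(1+3/80) = 4843/5000 ≈ 0.968600
step 2 [1y] bond c/2=3/100: DF=(3063/3125 − 3/100·(0.968600))/(1+3/100) = 4617/5000 ≈ 0.923400
step 3 [1.5y] zero: DF = P = 8751/10000 ≈ 0.875100
step 4 [2y] bond c/2=3/80: DF=(387077/400000 − 3/80·(0.968600+0.923400+0.875100))/(1+3/80) = 8327/10000 ≈ 0.832700
step 5 [2.5y] swap r/2=996/22003: DF=(1 − 996/22003·(0.968600+0.923400+0.875100+0.832700))/(1+996/22003) = 1001/1250 ≈ 0.800800
step 6 [3y] zero: DF = P = 7779/10000 ≈ 0.777900

1 1/2 4843/5000
2 1 4617/5000
3 3/2 8751/10000
4 2 8327/10000
5 5/2 1001/1250
6 3 7779/10000
DF(2.5y) is solved at step 5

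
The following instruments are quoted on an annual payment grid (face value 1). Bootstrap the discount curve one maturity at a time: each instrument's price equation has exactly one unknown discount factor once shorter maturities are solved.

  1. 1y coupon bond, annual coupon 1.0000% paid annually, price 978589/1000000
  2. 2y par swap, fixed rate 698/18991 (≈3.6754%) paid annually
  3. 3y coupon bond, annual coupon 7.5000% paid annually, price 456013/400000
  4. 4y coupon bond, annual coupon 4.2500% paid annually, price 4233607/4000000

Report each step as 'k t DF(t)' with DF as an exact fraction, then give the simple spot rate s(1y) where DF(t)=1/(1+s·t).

1 1 9689/10000
2 2 4651/5000
3 3 116/125
4 4 9/10
s(1y) = (1/(9689/10000) − 1)/(1) = 311/9689 ≈ 3.2098%

step 1 [1y] bond c/1=1/100: DF=(978589/1000000 − 1/100·(0))/(1+1/100) = 9689/10000 ≈ 0.968900
step 2 [2y] swap r/1=698/18991: DF=(1 − 698/18991·(0.968900))/(1+698/18991) = 4651/5000 ≈ 0.930200
step 3 [3y] bond c/1=3/40: DF=(456013/400000 − 3/40·(0.968900+0.930200))/(1+3/40) = 116/125 ≈ 0.928000
step 4 [4y] bond c/1=17/400: DF=(4233607/4000000 − 17/400·(0.968900+0.930200+0.928000))/(1+17/400) = 9/10 ≈ 0.900000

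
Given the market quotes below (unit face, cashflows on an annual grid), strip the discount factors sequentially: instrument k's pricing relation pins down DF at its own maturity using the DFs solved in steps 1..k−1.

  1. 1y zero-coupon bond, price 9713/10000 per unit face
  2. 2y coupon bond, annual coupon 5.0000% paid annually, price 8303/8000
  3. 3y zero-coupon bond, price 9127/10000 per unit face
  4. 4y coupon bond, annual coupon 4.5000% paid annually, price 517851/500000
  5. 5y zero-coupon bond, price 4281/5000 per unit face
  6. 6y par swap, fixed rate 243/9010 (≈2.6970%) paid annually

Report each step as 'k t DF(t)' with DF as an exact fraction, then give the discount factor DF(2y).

1 1 9713/10000
2 2 4711/5000
3 3 9127/10000
4 4 4347/5000
5 5 4281/5000
6 6 4271/5000
DF(2y) = 4711/5000 ≈ 0.942200

step 1 [1y] zero: DF = P = 9713/10000 ≈ 0.971300
step 2 [2y] bond c/1=1/20: DF=(8303/8000 − 1/20·(0.971300))/(1+1/20) = 4711/5000 ≈ 0.942200
step 3 [3y] zero: DF = P = 9127/10000 ≈ 0.912700
step 4 [4y] bond c/1=9/200: DF=(517851/500000 − 9/200·(0.971300+0.942200+0.912700))/(1+9/200) = 4347/5000 ≈ 0.869400
step 5 [5y] zero: DF = P = 4281/5000 ≈ 0.856200
step 6 [6y] swap r/1=243/9010: DF=(1 − 243/9010·(0.971300+0.942200+0.912700+0.869400+0.856200))/(1+243/9010) = 4271/5000 ≈ 0.854200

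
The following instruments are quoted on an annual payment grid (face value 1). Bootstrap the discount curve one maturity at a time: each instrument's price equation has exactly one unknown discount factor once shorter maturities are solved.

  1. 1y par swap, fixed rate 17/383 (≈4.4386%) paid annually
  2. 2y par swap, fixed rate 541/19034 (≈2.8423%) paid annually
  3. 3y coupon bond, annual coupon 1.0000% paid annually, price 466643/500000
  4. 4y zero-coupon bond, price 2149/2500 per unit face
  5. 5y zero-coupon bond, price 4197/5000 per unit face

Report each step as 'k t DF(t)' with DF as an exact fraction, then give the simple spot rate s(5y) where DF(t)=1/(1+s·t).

step 1 [1y] swap r/1=17/383: DF=(1 − 17/383·(0))/(1+17/383) = 383/400 ≈ 0.957500
step 2 [2y] swap r/1=541/19034: DF=(1 − 541/19034·(0.957500))/(1+541/19034) = 9459/10000 ≈ 0.945900
step 3 [3y] bond c/1=1/100: DF=(466643/500000 − 1/100·(0.957500+0.945900))/(1+1/100) = 2263/2500 ≈ 0.905200
step 4 [4y] zero: DF = P = 2149/2500 ≈ 0.859600
step 5 [5y] zero: DF = P = 4197/5000 ≈ 0.839400

1 1 383/400
2 2 9459/10000
3 3 2263/2500
4 4 2149/2500
5 5 4197/5000
s(5y) = (1/(4197/5000) − 1)/(5) = 803/20985 ≈ 3.8265%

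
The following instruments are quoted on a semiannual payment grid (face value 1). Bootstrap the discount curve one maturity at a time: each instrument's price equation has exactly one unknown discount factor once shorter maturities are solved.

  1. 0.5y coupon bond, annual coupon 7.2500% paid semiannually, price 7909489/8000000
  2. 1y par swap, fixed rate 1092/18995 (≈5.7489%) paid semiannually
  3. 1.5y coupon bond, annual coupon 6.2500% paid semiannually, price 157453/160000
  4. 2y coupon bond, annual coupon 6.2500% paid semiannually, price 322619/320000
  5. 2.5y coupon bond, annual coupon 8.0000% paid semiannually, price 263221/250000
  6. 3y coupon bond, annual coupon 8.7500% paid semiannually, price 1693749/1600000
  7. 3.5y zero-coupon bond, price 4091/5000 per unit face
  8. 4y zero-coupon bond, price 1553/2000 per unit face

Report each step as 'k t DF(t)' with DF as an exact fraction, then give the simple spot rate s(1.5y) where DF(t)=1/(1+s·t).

step 1 [0.5y] bond c/2=29/800: DF=(7909489/8000000 − 29/800·(0))/(1+29/800) = 9541/10000 ≈ 0.954100
step 2 [1y] swap r/2=546/18995: DF=(1 − 546/18995·(0.954100))/(1+546/18995) = 4727/5000 ≈ 0.945400
step 3 [1.5y] bond c/2=1/32: DF=(157453/160000 − 1/32·(0.954100+0.945400))/(1+1/32) = 8967/10000 ≈ 0.896700
step 4 [2y] bond c/2=1/32: DF=(322619/320000 − 1/32·(0.954100+0.945400+0.896700))/(1+1/32) = 8929/10000 ≈ 0.892900
step 5 [2.5y] bond c/2=1/25: DF=(263221/250000 − 1/25·(0.954100+0.945400+0.896700+0.892900))/(1+1/25) = 1741/2000 ≈ 0.870500
step 6 [3y] bond c/2=7/160: DF=(1693749/1600000 − 7/160·(0.954100+0.945400+0.896700+0.892900+0.870500))/(1+7/160) = 8231/10000 ≈ 0.823100
step 7 [3.5y] zero: DF = P = 4091/5000 ≈ 0.818200
step 8 [4y] zero: DF = P = 1553/2000 ≈ 0.776500

1 1/2 9541/10000
2 1 4727/5000
3 3/2 8967/10000
4 2 8929/10000
5 5/2 1741/2000
6 3 8231/10000
7 7/2 4091/5000
8 4 1553/2000
s(1.5y) = (1/(8967/10000) − 1)/(3/2) = 2066/26901 ≈ 7.6800%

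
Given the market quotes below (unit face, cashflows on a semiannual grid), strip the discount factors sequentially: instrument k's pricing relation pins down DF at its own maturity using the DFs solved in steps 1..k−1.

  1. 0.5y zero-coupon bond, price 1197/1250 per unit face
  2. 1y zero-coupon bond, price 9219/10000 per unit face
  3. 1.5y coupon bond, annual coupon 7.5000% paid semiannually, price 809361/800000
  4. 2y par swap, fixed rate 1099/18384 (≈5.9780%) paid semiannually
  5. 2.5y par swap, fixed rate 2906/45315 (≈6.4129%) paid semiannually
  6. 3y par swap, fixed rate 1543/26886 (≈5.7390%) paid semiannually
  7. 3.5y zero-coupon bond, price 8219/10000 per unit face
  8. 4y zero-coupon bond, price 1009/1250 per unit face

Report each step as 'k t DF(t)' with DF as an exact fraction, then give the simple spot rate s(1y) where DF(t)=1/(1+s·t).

1 1/2 1197/1250
2 1 9219/10000
3 3/2 567/625
4 2 8901/10000
5 5/2 8547/10000
6 3 8457/10000
7 7/2 8219/10000
8 4 1009/1250
s(1y) = (1/(9219/10000) − 1)/(1) = 781/9219 ≈ 8.4716%

step 1 [0.5y] zero: DF = P = 1197/1250 ≈ 0.957600
step 2 [1y] zero: DF = P = 9219/10000 ≈ 0.921900
step 3 [1.5y] bond c/2=3/80: DF=(809361/800000 − 3/80·(0.957600+0.921900))/(1+3/80) = 567/625 ≈ 0.907200
step 4 [2y] swap r/2=1099/36768: DF=(1 − 1099/36768·(0.957600+0.921900+0.907200))/(1+1099/36768) = 8901/10000 ≈ 0.890100
step 5 [2.5y] swap r/2=1453/45315: DF=(1 − 1453/45315·(0.957600+0.921900+0.907200+0.890100))/(1+1453/45315) = 8547/10000 ≈ 0.854700
step 6 [3y] swap r/2=1543/53772: DF=(1 − 1543/53772·(0.957600+0.921900+0.907200+0.890100+0.854700))/(1+1543/53772) = 8457/10000 ≈ 0.845700
step 7 [3.5y] zero: DF = P = 8219/10000 ≈ 0.821900
step 8 [4y] zero: DF = P = 1009/1250 ≈ 0.807200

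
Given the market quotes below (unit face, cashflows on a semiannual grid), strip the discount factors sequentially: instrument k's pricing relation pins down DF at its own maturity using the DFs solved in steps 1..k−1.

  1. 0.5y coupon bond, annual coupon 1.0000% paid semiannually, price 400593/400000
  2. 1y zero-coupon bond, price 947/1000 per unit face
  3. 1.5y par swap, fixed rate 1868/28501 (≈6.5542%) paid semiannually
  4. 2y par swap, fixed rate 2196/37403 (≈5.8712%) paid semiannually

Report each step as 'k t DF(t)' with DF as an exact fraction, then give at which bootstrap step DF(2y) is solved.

1 1/2 1993/2000
2 1 947/1000
3 3/2 4533/5000
4 2 4451/5000
DF(2y) is solved at step 4

step 1 [0.5y] bond c/2=1/200: DF=(400593/400000 − 1/200·(0))/(1+1/200) = 1993/2000 ≈ 0.996500
step 2 [1y] zero: DF = P = 947/1000 ≈ 0.947000
step 3 [1.5y] swap r/2=934/28501: DF=(1 − 934/28501·(0.996500+0.947000))/(1+934/28501) = 4533/5000 ≈ 0.906600
step 4 [2y] swap r/2=1098/37403: DF=(1 − 1098/37403·(0.996500+0.947000+0.906600))/(1+1098/37403) = 4451/5000 ≈ 0.890200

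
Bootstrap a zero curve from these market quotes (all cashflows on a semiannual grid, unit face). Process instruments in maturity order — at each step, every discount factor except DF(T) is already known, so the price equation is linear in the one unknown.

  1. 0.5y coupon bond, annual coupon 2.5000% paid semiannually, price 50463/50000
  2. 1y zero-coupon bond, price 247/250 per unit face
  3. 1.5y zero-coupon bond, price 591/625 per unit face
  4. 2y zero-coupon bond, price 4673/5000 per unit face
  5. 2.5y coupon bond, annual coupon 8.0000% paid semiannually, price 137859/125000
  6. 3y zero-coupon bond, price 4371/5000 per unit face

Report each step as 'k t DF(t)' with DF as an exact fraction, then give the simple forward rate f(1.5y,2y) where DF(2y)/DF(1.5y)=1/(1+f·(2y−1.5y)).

1 1/2 623/625
2 1 247/250
3 3/2 591/625
4 2 4673/5000
5 5/2 4559/5000
6 3 4371/5000
f(1.5y,2y) = ((591/625)/(4673/5000) − 1)/(1/2) = 110/4673 ≈ 2.3539%

step 1 [0.5y] bond c/2=1/80: DF=(50463/50000 − 1/80·(0))/(1+1/80) = 623/625 ≈ 0.996800
step 2 [1y] zero: DF = P = 247/250 ≈ 0.988000
step 3 [1.5y] zero: DF = P = 591/625 ≈ 0.945600
step 4 [2y] zero: DF = P = 4673/5000 ≈ 0.934600
step 5 [2.5y] bond c/2=1/25: DF=(137859/125000 − 1/25·(0.996800+0.988000+0.945600+0.934600))/(1+1/25) = 4559/5000 ≈ 0.911800
step 6 [3y] zero: DF = P = 4371/5000 ≈ 0.874200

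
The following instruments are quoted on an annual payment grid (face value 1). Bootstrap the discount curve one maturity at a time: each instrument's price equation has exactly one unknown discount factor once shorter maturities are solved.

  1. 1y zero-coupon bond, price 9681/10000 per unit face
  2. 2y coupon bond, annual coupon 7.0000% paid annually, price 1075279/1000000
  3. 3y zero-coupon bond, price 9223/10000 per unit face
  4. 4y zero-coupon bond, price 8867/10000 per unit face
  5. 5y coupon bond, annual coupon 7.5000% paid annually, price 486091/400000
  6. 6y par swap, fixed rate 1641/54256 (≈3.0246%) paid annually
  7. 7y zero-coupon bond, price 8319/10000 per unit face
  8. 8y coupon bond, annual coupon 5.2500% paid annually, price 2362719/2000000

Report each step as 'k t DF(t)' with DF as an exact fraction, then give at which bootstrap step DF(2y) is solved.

1 1 9681/10000
2 2 1177/1250
3 3 9223/10000
4 4 8867/10000
5 5 871/1000
6 6 8359/10000
7 7 8319/10000
8 8 8103/10000
DF(2y) is solved at step 2

step 1 [1y] zero: DF = P = 9681/10000 ≈ 0.968100
step 2 [2y] bond c/1=7/100: DF=(1075279/1000000 − 7/100·(0.968100))/(1+7/100) = 1177/1250 ≈ 0.941600
step 3 [3y] zero: DF = P = 9223/10000 ≈ 0.922300
step 4 [4y] zero: DF = P = 8867/10000 ≈ 0.886700
step 5 [5y] bond c/1=3/40: DF=(486091/400000 − 3/40·(0.968100+0.941600+0.922300+0.886700))/(1+3/40) = 871/1000 ≈ 0.871000
step 6 [6y] swap r/1=1641/54256: DF=(1 − 1641/54256·(0.968100+0.941600+0.922300+0.886700+0.871000))/(1+1641/54256) = 8359/10000 ≈ 0.835900
step 7 [7y] zero: DF = P = 8319/10000 ≈ 0.831900
step 8 [8y] bond c/1=21/400: DF=(2362719/2000000 − 21/400·(0.968100+0.941600+0.922300+0.886700+0.871000+0.835900+0.831900))/(1+21/400) = 8103/10000 ≈ 0.810300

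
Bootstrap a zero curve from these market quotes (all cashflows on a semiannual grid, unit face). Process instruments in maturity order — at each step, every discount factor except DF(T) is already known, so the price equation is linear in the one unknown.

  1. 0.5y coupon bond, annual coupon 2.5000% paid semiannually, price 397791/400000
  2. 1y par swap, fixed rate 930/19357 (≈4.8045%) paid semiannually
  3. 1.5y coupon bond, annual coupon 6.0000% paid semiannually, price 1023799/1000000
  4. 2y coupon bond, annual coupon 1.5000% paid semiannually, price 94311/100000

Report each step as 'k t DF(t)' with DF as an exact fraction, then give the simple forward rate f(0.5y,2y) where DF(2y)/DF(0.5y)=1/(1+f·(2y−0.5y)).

step 1 [0.5y] bond c/2=1/80: DF=(397791/400000 − 1/80·(0))/(1+1/80) = 4911/5000 ≈ 0.982200
step 2 [1y] swap r/2=465/19357: DF=(1 − 465/19357·(0.982200))/(1+465/19357) = 1907/2000 ≈ 0.953500
step 3 [1.5y] bond c/2=3/100: DF=(1023799/1000000 − 3/100·(0.982200+0.953500))/(1+3/100) = 586/625 ≈ 0.937600
step 4 [2y] bond c/2=3/400: DF=(94311/100000 − 3/400·(0.982200+0.953500+0.937600))/(1+3/400) = 9147/10000 ≈ 0.914700

1 1/2 4911/5000
2 1 1907/2000
3 3/2 586/625
4 2 9147/10000
f(0.5y,2y) = ((4911/5000)/(9147/10000) − 1)/(3/2) = 150/3049 ≈ 4.9196%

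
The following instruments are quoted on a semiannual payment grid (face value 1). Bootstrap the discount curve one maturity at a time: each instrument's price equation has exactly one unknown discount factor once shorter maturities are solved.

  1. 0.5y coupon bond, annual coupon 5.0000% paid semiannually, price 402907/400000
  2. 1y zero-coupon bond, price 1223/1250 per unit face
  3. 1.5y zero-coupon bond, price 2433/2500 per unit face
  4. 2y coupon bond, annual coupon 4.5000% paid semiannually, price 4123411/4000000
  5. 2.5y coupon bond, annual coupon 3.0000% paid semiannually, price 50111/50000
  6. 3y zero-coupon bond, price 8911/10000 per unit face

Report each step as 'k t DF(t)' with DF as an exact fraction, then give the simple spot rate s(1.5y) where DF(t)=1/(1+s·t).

1 1/2 9827/10000
2 1 1223/1250
3 3/2 2433/2500
4 2 2359/2500
5 5/2 9301/10000
6 3 8911/10000
s(1.5y) = (1/(2433/2500) − 1)/(3/2) = 134/7299 ≈ 1.8359%

step 1 [0.5y] bond c/2=1/40: DF=(402907/400000 − 1/40·(0))/(1+1/40) = 9827/10000 ≈ 0.982700
step 2 [1y] zero: DF = P = 1223/1250 ≈ 0.978400
step 3 [1.5y] zero: DF = P = 2433/2500 ≈ 0.973200
step 4 [2y] bond c/2=9/400: DF=(4123411/4000000 − 9/400·(0.982700+0.978400+0.973200))/(1+9/400) = 2359/2500 ≈ 0.943600
step 5 [2.5y] bond c/2=3/200: DF=(50111/50000 − 3/200·(0.982700+0.978400+0.973200+0.943600))/(1+3/200) = 9301/10000 ≈ 0.930100
step 6 [3y] zero: DF = P = 8911/10000 ≈ 0.891100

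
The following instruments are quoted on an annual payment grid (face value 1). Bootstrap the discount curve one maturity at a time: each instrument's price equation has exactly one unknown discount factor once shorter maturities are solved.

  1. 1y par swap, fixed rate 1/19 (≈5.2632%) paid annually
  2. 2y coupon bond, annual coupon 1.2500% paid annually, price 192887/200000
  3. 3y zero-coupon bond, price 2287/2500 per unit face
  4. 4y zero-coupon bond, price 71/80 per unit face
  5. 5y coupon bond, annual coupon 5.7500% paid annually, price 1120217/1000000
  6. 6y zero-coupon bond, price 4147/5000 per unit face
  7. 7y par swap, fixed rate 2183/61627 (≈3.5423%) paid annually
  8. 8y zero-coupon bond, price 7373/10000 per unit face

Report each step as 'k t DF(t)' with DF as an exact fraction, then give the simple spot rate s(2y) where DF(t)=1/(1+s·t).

1 1 19/20
2 2 588/625
3 3 2287/2500
4 4 71/80
5 5 1717/2000
6 6 4147/5000
7 7 7817/10000
8 8 7373/10000
s(2y) = (1/(588/625) − 1)/(2) = 37/1176 ≈ 3.1463%

step 1 [1y] swap r/1=1/19: DF=(1 − 1/19·(0))/(1+1/19) = 19/20 ≈ 0.950000
step 2 [2y] bond c/1=1/80: DF=(192887/200000 − 1/80·(0.950000))/(1+1/80) = 588/625 ≈ 0.940800
step 3 [3y] zero: DF = P = 2287/2500 ≈ 0.914800
step 4 [4y] zero: DF = P = 71/80 ≈ 0.887500
step 5 [5y] bond c/1=23/400: DF=(1120217/1000000 − 23/400·(0.950000+0.940800+0.914800+0.887500))/(1+23/400) = 1717/2000 ≈ 0.858500
step 6 [6y] zero: DF = P = 4147/5000 ≈ 0.829400
step 7 [7y] swap r/1=2183/61627: DF=(1 − 2183/61627·(0.950000+0.940800+0.914800+0.887500+0.858500+0.829400))/(1+2183/61627) = 7817/10000 ≈ 0.781700
step 8 [8y] zero: DF = P = 7373/10000 ≈ 0.737300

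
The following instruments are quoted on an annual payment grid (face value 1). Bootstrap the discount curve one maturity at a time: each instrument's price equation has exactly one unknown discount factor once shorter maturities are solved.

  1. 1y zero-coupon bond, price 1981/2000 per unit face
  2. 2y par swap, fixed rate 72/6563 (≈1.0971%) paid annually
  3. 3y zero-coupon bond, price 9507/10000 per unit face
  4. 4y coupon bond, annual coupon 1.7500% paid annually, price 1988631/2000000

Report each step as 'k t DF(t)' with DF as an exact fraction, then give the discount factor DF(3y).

step 1 [1y] zero: DF = P = 1981/2000 ≈ 0.990500
step 2 [2y] swap r/1=72/6563: DF=(1 − 72/6563·(0.990500))/(1+72/6563) = 1223/1250 ≈ 0.978400
step 3 [3y] zero: DF = P = 9507/10000 ≈ 0.950700
step 4 [4y] bond c/1=7/400: DF=(1988631/2000000 − 7/400·(0.990500+0.978400+0.950700))/(1+7/400) = 927/1000 ≈ 0.927000

1 1 1981/2000
2 2 1223/1250
3 3 9507/10000
4 4 927/1000
DF(3y) = 9507/10000 ≈ 0.950700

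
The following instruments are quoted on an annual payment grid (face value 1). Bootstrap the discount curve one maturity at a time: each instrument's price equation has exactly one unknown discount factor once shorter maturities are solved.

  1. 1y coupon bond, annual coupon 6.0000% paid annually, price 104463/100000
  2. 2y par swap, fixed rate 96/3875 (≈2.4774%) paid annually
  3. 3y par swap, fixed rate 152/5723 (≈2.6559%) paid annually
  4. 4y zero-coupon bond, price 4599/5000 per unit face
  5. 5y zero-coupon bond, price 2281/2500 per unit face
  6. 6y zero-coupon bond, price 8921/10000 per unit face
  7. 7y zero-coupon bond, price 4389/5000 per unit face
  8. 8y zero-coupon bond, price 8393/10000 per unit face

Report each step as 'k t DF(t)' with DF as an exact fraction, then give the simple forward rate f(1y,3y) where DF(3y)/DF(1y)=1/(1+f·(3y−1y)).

step 1 [1y] bond c/1=3/50: DF=(104463/100000 − 3/50·(0))/(1+3/50) = 1971/2000 ≈ 0.985500
step 2 [2y] swap r/1=96/3875: DF=(1 − 96/3875·(0.985500))/(1+96/3875) = 119/125 ≈ 0.952000
step 3 [3y] swap r/1=152/5723: DF=(1 − 152/5723·(0.985500+0.952000))/(1+152/5723) = 231/250 ≈ 0.924000
step 4 [4y] zero: DF = P = 4599/5000 ≈ 0.919800
step 5 [5y] zero: DF = P = 2281/2500 ≈ 0.912400
step 6 [6y] zero: DF = P = 8921/10000 ≈ 0.892100
step 7 [7y] zero: DF = P = 4389/5000 ≈ 0.877800
step 8 [8y] zero: DF = P = 8393/10000 ≈ 0.839300

1 1 1971/2000
2 2 119/125
3 3 231/250
4 4 4599/5000
5 5 2281/2500
6 6 8921/10000
7 7 4389/5000
8 8 8393/10000
f(1y,3y) = ((1971/2000)/(231/250) − 1)/(2) = 41/1232 ≈ 3.3279%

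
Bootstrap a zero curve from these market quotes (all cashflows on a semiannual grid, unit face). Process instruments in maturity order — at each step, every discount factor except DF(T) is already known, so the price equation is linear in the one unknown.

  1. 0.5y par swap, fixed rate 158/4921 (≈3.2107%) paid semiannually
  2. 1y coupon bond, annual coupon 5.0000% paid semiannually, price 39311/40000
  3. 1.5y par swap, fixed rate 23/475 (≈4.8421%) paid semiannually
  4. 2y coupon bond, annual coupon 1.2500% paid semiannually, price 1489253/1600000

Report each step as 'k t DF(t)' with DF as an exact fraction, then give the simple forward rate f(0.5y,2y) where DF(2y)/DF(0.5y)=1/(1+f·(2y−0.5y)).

step 1 [0.5y] swap r/2=79/4921: DF=(1 − 79/4921·(0))/(1+79/4921) = 4921/5000 ≈ 0.984200
step 2 [1y] bond c/2=1/40: DF=(39311/40000 − 1/40·(0.984200))/(1+1/40) = 2337/2500 ≈ 0.934800
step 3 [1.5y] swap r/2=23/950: DF=(1 − 23/950·(0.984200+0.934800))/(1+23/950) = 931/1000 ≈ 0.931000
step 4 [2y] bond c/2=1/160: DF=(1489253/1600000 − 1/160·(0.984200+0.934800+0.931000))/(1+1/160) = 9073/10000 ≈ 0.907300

1 1/2 4921/5000
2 1 2337/2500
3 3/2 931/1000
4 2 9073/10000
f(0.5y,2y) = ((4921/5000)/(9073/10000) − 1)/(3/2) = 1538/27219 ≈ 5.6505%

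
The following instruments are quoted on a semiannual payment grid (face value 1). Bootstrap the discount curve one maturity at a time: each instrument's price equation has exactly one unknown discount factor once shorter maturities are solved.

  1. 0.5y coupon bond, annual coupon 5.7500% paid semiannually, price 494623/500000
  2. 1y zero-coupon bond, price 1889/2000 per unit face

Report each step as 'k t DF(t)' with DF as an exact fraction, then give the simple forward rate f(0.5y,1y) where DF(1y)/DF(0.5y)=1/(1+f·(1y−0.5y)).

1 1/2 601/625
2 1 1889/2000
f(0.5y,1y) = ((601/625)/(1889/2000) − 1)/(1/2) = 342/9445 ≈ 3.6210%

step 1 [0.5y] bond c/2=23/800: DF=(494623/500000 − 23/800·(0))/(1+23/800) = 601/625 ≈ 0.961600
step 2 [1y] zero: DF = P = 1889/2000 ≈ 0.944500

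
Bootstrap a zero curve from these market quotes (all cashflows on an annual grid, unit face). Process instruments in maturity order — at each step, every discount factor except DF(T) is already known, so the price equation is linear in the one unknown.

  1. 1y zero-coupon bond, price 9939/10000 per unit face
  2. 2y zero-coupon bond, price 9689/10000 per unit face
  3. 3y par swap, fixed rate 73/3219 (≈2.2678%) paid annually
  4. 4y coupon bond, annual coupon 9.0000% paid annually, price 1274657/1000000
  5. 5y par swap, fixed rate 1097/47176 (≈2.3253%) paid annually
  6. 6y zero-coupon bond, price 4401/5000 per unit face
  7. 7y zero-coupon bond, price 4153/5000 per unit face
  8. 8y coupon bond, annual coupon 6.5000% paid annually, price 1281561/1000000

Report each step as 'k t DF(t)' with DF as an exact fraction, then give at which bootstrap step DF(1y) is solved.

step 1 [1y] zero: DF = P = 9939/10000 ≈ 0.993900
step 2 [2y] zero: DF = P = 9689/10000 ≈ 0.968900
step 3 [3y] swap r/1=73/3219: DF=(1 − 73/3219·(0.993900+0.968900))/(1+73/3219) = 9343/10000 ≈ 0.934300
step 4 [4y] bond c/1=9/100: DF=(1274657/1000000 − 9/100·(0.993900+0.968900+0.934300))/(1+9/100) = 4651/5000 ≈ 0.930200
step 5 [5y] swap r/1=1097/47176: DF=(1 − 1097/47176·(0.993900+0.968900+0.934300+0.930200))/(1+1097/47176) = 8903/10000 ≈ 0.890300
step 6 [6y] zero: DF = P = 4401/5000 ≈ 0.880200
step 7 [7y] zero: DF = P = 4153/5000 ≈ 0.830600
step 8 [8y] bond c/1=13/200: DF=(1281561/1000000 − 13/200·(0.993900+0.968900+0.934300+0.930200+0.890300+0.880200+0.830600))/(1+13/200) = 811/1000 ≈ 0.811000

1 1 9939/10000
2 2 9689/10000
3 3 9343/10000
4 4 4651/5000
5 5 8903/10000
6 6 4401/5000
7 7 4153/5000
8 8 811/1000
DF(1y) is solved at step 1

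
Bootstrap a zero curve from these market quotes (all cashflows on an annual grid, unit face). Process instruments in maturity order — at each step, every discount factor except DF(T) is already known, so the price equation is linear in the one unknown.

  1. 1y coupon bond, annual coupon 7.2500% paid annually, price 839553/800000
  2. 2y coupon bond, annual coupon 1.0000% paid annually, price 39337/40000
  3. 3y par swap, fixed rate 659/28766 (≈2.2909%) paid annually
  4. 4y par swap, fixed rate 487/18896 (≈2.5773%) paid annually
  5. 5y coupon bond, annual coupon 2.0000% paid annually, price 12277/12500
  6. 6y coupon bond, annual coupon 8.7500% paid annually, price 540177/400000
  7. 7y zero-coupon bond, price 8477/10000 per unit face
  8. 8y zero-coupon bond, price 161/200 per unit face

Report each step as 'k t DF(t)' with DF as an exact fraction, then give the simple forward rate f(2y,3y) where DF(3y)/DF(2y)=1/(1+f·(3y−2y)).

step 1 [1y] bond c/1=29/400: DF=(839553/800000 − 29/400·(0))/(1+29/400) = 1957/2000 ≈ 0.978500
step 2 [2y] bond c/1=1/100: DF=(39337/40000 − 1/100·(0.978500))/(1+1/100) = 241/250 ≈ 0.964000
step 3 [3y] swap r/1=659/28766: DF=(1 − 659/28766·(0.978500+0.964000))/(1+659/28766) = 9341/10000 ≈ 0.934100
step 4 [4y] swap r/1=487/18896: DF=(1 − 487/18896·(0.978500+0.964000+0.934100))/(1+487/18896) = 4513/5000 ≈ 0.902600
step 5 [5y] bond c/1=1/50: DF=(12277/12500 − 1/50·(0.978500+0.964000+0.934100+0.902600))/(1+1/50) = 1111/1250 ≈ 0.888800
step 6 [6y] bond c/1=7/80: DF=(540177/400000 − 7/80·(0.978500+0.964000+0.934100+0.902600+0.888800))/(1+7/80) = 4331/5000 ≈ 0.866200
step 7 [7y] zero: DF = P = 8477/10000 ≈ 0.847700
step 8 [8y] zero: DF = P = 161/200 ≈ 0.805000

1 1 1957/2000
2 2 241/250
3 3 9341/10000
4 4 4513/5000
5 5 1111/1250
6 6 4331/5000
7 7 8477/10000
8 8 161/200
f(2y,3y) = ((241/250)/(9341/10000) − 1)/(1) = 299/9341 ≈ 3.2009%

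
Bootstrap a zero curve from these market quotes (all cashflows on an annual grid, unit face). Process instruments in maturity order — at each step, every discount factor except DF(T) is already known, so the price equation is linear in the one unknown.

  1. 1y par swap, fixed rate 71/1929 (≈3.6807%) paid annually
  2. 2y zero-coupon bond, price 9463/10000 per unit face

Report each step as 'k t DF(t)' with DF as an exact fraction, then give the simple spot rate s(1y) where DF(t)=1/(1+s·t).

1 1 1929/2000
2 2 9463/10000
s(1y) = (1/(1929/2000) − 1)/(1) = 71/1929 ≈ 3.6807%

step 1 [1y] swap r/1=71/1929: DF=(1 − 71/1929·(0))/(1+71/1929) = 1929/2000 ≈ 0.964500
step 2 [2y] zero: DF = P = 9463/10000 ≈ 0.946300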